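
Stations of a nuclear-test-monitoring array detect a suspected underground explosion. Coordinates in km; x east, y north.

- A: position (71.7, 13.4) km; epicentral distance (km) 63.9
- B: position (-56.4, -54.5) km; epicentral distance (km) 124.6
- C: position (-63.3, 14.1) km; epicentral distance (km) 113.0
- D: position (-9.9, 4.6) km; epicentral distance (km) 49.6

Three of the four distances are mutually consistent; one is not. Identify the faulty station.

Solve using three stations at a time. Using A, B, D (subtract circle equations pairwise → linear system) gives (x, y) ≈ (16.9, 46.2).
Distances from that point to each station vs reported:
  A: calculated 63.8 vs reported 63.9 → residual 0.1 km
  B: calculated 124.6 vs reported 124.6 → residual 0.0 km
  C: calculated 86.4 vs reported 113.0 → residual 26.6 km
  D: calculated 49.5 vs reported 49.6 → residual 0.1 km
A, B, D are mutually consistent (residuals ≈ 0); C is off by 26.6 km.

C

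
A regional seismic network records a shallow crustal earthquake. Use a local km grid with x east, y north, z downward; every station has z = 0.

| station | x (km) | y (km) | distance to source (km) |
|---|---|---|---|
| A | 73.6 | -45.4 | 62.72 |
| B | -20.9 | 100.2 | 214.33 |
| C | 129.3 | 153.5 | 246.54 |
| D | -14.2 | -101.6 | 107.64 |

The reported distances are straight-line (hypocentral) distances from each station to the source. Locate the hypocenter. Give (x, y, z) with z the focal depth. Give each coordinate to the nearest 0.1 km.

x ≈ 79.1 km, y ≈ -82.6 km, depth ≈ 50.2 km

Each station gives a sphere (x−x_i)² + (y−y_i)² + z² = d_i² (stations at z=0).
Subtracting the A sphere from B and C: z² cancels, leaving linear equations in x and y:
-189.0 x + 291.2 y = -39004.82
111.4 x + 397.8 y = -24045.55
Solving: x ≈ 79.109, y ≈ -82.600 km (keep extra digits for the depth step; rounded: 79.1, -82.6).
Then from the A sphere: z² = 62.72² − (x − 73.6)² − (y + 45.4)² with x = 79.109, y = -82.600, so z ≈ 50.196 ≈ 50.2 km.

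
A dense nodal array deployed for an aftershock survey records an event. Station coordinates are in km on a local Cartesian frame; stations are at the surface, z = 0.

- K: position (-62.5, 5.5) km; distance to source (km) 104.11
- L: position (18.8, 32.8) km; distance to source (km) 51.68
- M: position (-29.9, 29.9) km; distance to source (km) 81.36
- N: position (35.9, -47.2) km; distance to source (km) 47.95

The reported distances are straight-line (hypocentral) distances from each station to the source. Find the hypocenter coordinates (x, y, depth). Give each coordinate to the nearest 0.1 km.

(37.3, -7.4, 26.7)

Each station gives a sphere (x−x_i)² + (y−y_i)² + z² = d_i² (stations at z=0).
Subtracting the K sphere from L and M: z² cancels, leaving linear equations in x and y:
162.6 x + 54.6 y = 5660.85
65.2 x + 48.8 y = 2070.96
Solving: x ≈ 37.297, y ≈ -7.394 km (keep extra digits for the depth step; rounded: 37.3, -7.4).
Then from the K sphere: z² = 104.11² − (x + 62.5)² − (y − 5.5)² with x = 37.297, y = -7.394, so z ≈ 26.706 ≈ 26.7 km.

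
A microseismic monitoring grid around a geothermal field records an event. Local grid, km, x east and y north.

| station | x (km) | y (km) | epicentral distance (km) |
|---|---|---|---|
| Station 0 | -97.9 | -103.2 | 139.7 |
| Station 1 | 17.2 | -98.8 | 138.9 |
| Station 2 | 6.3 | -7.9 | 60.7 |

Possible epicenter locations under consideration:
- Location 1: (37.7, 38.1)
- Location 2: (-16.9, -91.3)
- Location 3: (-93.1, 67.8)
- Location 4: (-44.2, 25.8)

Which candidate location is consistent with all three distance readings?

For each candidate, compare |candidate − station| to the reported distance:
Location 1: residuals Station 0 56.1, Station 1 0.5, Station 2 5.0 → max 56.1 km
Location 2: residuals Station 0 57.8, Station 1 104.0, Station 2 25.9 → max 104.0 km
Location 3: residuals Station 0 31.4, Station 1 60.9, Station 2 64.2 → max 64.2 km
Location 4: residuals Station 0 0.0, Station 1 0.0, Station 2 0.0 → max 0.0 km
Only Location 4 has all residuals ≈ 0.

Location 4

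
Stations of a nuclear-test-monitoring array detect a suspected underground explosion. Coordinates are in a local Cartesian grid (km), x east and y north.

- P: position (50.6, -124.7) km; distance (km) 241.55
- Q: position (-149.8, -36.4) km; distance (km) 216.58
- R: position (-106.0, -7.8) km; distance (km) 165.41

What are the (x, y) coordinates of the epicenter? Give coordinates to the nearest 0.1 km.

Circle about each station: (x − 50.6)² + (y + 124.7)² = 241.55²; (x + 149.8)² + (y + 36.4)² = 216.58²; (x + 106.0)² + (y + 7.8)² = 165.41².
Subtracting the P equation from the Q and R equations removes the quadratic terms:
-400.8 x + 176.6 y = 17094.06
-313.2 x + 233.8 y = 24172.32
Solving the 2×2 system: x ≈ 7.1, y ≈ 112.9 km.
Check against P (with the unrounded x, y): √((x − 50.6)²+(y + 124.7)²) = 241.54 ≈ 241.55 km. ✓

7.1 km east, 112.9 km north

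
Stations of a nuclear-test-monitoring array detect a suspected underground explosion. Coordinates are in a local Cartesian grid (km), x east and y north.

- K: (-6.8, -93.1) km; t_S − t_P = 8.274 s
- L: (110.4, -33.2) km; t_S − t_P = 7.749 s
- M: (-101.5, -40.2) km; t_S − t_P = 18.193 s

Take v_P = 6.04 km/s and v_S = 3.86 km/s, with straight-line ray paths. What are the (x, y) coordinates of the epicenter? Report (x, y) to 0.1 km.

Distance from S−P lag: d = Δt · v_P v_S / (v_P − v_S) = Δt · (6.04·3.86)/(6.04−3.86) ≈ 10.6947·Δt.
So d_K = 88.49, d_L = 82.87, d_M = 194.57 km.
Circle about each station: (x + 6.8)² + (y + 93.1)² = 88.49²; (x − 110.4)² + (y + 33.2)² = 82.87²; (x + 101.5)² + (y + 40.2)² = 194.57².
Subtracting the K equation from the L and M equations removes the quadratic terms:
234.4 x + 119.8 y = 5539.59
-189.4 x + 105.8 y = -26822.56
Solving the 2×2 system: x ≈ 80.0, y ≈ -110.3 km.

(80.0, -110.3)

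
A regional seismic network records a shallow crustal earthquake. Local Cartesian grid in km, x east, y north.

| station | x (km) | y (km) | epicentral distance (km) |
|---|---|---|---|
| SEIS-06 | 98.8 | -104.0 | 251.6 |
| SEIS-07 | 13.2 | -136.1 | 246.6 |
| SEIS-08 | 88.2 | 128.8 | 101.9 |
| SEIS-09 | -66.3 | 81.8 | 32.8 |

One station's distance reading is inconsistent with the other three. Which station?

Solve using three stations at a time. Using SEIS-06, SEIS-07, SEIS-09 (subtract circle equations pairwise → linear system) gives (x, y) ≈ (-42.6, 104.1).
Distances from that point to each station vs reported:
  SEIS-06: calculated 251.6 vs reported 251.6 → residual 0.0 km
  SEIS-07: calculated 246.6 vs reported 246.6 → residual 0.0 km
  SEIS-08: calculated 133.1 vs reported 101.9 → residual 31.2 km
  SEIS-09: calculated 32.5 vs reported 32.8 → residual 0.3 km
SEIS-06, SEIS-07, SEIS-09 are mutually consistent (residuals ≈ 0); SEIS-08 is off by 31.2 km.

SEIS-08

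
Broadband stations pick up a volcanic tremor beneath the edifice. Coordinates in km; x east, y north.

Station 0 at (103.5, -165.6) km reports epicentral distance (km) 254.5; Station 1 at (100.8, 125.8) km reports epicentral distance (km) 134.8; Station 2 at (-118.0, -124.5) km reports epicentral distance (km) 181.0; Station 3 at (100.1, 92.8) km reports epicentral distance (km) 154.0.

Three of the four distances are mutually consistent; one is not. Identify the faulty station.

Solve using three stations at a time. Using Station 0, Station 2, Station 3 (subtract circle equations pairwise → linear system) gives (x, y) ≈ (-45.0, 41.1).
Distances from that point to each station vs reported:
  Station 0: calculated 254.5 vs reported 254.5 → residual 0.0 km
  Station 1: calculated 168.6 vs reported 134.8 → residual 33.8 km
  Station 2: calculated 181.0 vs reported 181.0 → residual 0.0 km
  Station 3: calculated 154.0 vs reported 154.0 → residual 0.0 km
Station 0, Station 2, Station 3 are mutually consistent (residuals ≈ 0); Station 1 is off by 33.8 km.

Station 1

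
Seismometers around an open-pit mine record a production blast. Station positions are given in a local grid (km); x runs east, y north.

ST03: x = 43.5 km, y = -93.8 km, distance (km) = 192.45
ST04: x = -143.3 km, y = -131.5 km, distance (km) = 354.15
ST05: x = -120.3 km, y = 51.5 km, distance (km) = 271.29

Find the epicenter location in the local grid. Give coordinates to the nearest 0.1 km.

Circle about each station: (x − 43.5)² + (y + 93.8)² = 192.45²; (x + 143.3)² + (y + 131.5)² = 354.15²; (x + 120.3)² + (y − 51.5)² = 271.29².
Subtracting pairs of circle equations eliminates x²+y² and gives linear equations (the radical axes):
-373.6 x − 75.4 y = -61248.77
-327.6 x + 290.6 y = -30127.61
Solving the 2×2 system: x ≈ 150.6, y ≈ 66.1 km.

x ≈ 150.6 km, y ≈ 66.1 km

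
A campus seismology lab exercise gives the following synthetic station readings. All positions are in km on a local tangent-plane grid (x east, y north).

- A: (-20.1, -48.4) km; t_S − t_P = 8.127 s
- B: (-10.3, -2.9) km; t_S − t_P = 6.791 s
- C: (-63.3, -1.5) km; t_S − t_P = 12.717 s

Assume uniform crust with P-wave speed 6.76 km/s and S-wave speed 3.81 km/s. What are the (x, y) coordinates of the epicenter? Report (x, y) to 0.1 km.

Distance from S−P lag: d = Δt · v_P v_S / (v_P − v_S) = Δt · (6.76·3.81)/(6.76−3.81) ≈ 8.7307·Δt.
So d_A = 70.95, d_B = 59.29, d_C = 111.03 km.
Circle about each station: (x + 20.1)² + (y + 48.4)² = 70.95²; (x + 10.3)² + (y + 2.9)² = 59.29²; (x + 63.3)² + (y + 1.5)² = 111.03².
Subtracting pairs of circle equations eliminates x²+y² and gives linear equations (the radical axes):
19.6 x + 91.0 y = -1113.47
-86.4 x + 93.8 y = -6031.19
Solving the 2×2 system: x ≈ 45.8, y ≈ -22.1 km.

45.8 km east, -22.1 km north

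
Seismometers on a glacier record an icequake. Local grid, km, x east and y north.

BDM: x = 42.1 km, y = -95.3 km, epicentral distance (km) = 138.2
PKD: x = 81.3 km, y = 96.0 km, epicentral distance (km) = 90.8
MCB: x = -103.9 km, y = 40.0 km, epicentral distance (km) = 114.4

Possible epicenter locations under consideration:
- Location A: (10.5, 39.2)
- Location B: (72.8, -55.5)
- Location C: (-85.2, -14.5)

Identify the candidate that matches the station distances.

For each candidate, compare |candidate − station| to the reported distance:
Location A: residuals BDM 0.0, PKD 0.0, MCB 0.0 → max 0.0 km
Location B: residuals BDM 87.9, PKD 60.9, MCB 86.5 → max 87.9 km
Location C: residuals BDM 12.6, PKD 109.0, MCB 56.8 → max 109.0 km
Only Location A has all residuals ≈ 0.

Location A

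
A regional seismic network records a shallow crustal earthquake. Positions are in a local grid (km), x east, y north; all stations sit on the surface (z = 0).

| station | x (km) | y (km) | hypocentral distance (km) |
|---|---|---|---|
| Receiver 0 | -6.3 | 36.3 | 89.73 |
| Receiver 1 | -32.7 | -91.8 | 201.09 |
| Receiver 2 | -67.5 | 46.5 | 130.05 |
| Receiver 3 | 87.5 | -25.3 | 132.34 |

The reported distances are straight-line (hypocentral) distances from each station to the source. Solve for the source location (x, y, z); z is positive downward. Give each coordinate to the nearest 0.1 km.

x ≈ 42.9 km, y ≈ 85.8 km, depth ≈ 56.4 km

Each station gives a sphere (x−x_i)² + (y−y_i)² + z² = d_i² (stations at z=0).
Subtracting the Receiver 0 sphere from Receiver 1 and Receiver 2: z² cancels, leaving linear equations in x and y:
-52.8 x − 256.2 y = -24246.57
-122.4 x + 20.4 y = -3500.41
Solving: x ≈ 42.898, y ≈ 85.798 km (keep extra digits for the depth step; rounded: 42.9, 85.8).
Then from the Receiver 0 sphere: z² = 89.73² − (x + 6.3)² − (y − 36.3)² with x = 42.898, y = 85.798, so z ≈ 56.400 ≈ 56.4 km.
Check against Receiver 3 (with the unrounded solution): distance 132.34 ≈ 132.34 km. ✓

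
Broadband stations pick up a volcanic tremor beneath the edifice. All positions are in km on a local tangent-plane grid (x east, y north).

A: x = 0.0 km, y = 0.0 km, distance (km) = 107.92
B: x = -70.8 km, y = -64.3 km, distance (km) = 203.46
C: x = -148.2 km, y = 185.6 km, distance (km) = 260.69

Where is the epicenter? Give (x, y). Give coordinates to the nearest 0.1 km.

x ≈ 84.2 km, y ≈ 67.5 km

Circle about each station: x² + y² = 107.92²; (x + 70.8)² + (y + 64.3)² = 203.46²; (x + 148.2)² + (y − 185.6)² = 260.69².
Subtracting the A equation from the B and C equations removes the quadratic terms:
-141.6 x − 128.6 y = -20602.12
-296.4 x + 371.2 y = 98.05
Solving the 2×2 system: x ≈ 84.2, y ≈ 67.5 km.
Check against A (with the unrounded x, y): √(x²+y²) = 107.91 ≈ 107.92 km. ✓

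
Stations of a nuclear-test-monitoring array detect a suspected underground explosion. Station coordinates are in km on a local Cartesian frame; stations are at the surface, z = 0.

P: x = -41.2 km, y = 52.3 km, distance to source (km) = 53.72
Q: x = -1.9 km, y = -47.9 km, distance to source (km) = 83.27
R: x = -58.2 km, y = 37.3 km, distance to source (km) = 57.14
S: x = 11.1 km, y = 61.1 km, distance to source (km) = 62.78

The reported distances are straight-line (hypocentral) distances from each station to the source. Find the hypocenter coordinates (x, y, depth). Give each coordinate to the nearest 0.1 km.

(-19.5, 23.2, 39.6)

Each station gives a sphere (x−x_i)² + (y−y_i)² + z² = d_i² (stations at z=0).
Subtracting the P sphere from Q and R: z² cancels, leaving linear equations in x and y:
78.6 x − 200.4 y = -6182.76
-34.0 x − 30.0 y = -33.34
Solving: x ≈ -19.495, y ≈ 23.206 km (keep extra digits for the depth step; rounded: -19.5, 23.2).
Then from the P sphere: z² = 53.72² − (x + 41.2)² − (y − 52.3)² with x = -19.495, y = 23.206, so z ≈ 39.601 ≈ 39.6 km.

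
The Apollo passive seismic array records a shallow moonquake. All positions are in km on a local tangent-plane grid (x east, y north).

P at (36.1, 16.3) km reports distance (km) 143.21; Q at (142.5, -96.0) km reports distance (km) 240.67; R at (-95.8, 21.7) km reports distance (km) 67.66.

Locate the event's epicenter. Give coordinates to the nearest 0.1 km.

Circle about each station: (x − 36.1)² + (y − 16.3)² = 143.21²; (x − 142.5)² + (y + 96.0)² = 240.67²; (x + 95.8)² + (y − 21.7)² = 67.66².
Subtracting the P equation from the Q and R equations removes the quadratic terms:
212.8 x − 224.6 y = -9459.59
-263.8 x + 10.8 y = 24010.86
Solving the 2×2 system: x ≈ -92.9, y ≈ -45.9 km.

-92.9 km east, -45.9 km north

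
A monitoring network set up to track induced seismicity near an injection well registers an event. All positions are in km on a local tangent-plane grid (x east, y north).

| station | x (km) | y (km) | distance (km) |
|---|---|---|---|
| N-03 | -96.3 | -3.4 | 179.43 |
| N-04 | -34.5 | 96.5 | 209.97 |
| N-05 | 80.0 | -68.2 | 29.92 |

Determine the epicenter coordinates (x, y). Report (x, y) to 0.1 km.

x ≈ 60.4 km, y ≈ -90.8 km

Circle about each station: (x + 96.3)² + (y + 3.4)² = 179.43²; (x + 34.5)² + (y − 96.5)² = 209.97²; (x − 80.0)² + (y + 68.2)² = 29.92².
Subtracting the N-03 equation from the N-04 and N-05 equations removes the quadratic terms:
123.6 x + 199.8 y = -10675.03
352.6 x − 129.6 y = 33065.91
Solving the 2×2 system: x ≈ 60.4, y ≈ -90.8 km.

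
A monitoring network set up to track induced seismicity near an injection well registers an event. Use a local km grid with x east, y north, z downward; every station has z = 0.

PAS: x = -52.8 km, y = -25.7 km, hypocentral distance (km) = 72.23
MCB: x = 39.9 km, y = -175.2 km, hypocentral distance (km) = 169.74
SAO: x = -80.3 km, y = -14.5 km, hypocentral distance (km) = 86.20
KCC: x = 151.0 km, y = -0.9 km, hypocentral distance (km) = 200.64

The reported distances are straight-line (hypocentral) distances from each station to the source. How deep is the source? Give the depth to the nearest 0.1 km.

68.5 km

Each station gives a sphere (x−x_i)² + (y−y_i)² + z² = d_i² (stations at z=0).
Subtracting the PAS sphere from MCB and SAO: z² cancels, leaving linear equations in x and y:
185.4 x − 299.0 y = 5244.23
-55.0 x + 22.4 y = 996.74
Solving: x ≈ -33.802, y ≈ -38.499 km (keep extra digits for the depth step; rounded: -33.8, -38.5).
Then from the PAS sphere: z² = 72.23² − (x + 52.8)² − (y + 25.7)² with x = -33.802, y = -38.499, so z ≈ 68.501 ≈ 68.5 km.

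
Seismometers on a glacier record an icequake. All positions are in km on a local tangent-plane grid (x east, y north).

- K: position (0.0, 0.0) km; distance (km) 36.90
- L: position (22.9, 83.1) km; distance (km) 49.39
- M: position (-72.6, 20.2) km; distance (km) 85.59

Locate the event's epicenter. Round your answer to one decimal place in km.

Circle about each station: x² + y² = 36.90²; (x − 22.9)² + (y − 83.1)² = 49.39²; (x + 72.6)² + (y − 20.2)² = 85.59².
Subtracting the K equation from the L and M equations removes the quadratic terms:
45.8 x + 166.2 y = 6352.26
-145.2 x + 40.4 y = -285.24
Solving the 2×2 system: x ≈ 11.7, y ≈ 35.0 km.
Check against K (with the unrounded x, y): √(x²+y²) = 36.90 ≈ 36.90 km. ✓

x ≈ 11.7 km, y ≈ 35.0 km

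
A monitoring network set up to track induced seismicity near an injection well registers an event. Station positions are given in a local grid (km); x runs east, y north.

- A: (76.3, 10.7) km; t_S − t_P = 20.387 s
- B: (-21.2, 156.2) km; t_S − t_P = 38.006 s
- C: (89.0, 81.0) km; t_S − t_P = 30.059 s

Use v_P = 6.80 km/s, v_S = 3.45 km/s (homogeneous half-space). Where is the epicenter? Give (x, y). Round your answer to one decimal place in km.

(-1.2, -109.2)

Distance from S−P lag: d = Δt · v_P v_S / (v_P − v_S) = Δt · (6.80·3.45)/(6.80−3.45) ≈ 7.0030·Δt.
So d_A = 142.77, d_B = 266.16, d_C = 210.50 km.
Circle about each station: (x − 76.3)² + (y − 10.7)² = 142.77²; (x + 21.2)² + (y − 156.2)² = 266.16²; (x − 89.0)² + (y − 81.0)² = 210.50².
Subtracting the A equation from the B and C equations removes the quadratic terms:
-195.0 x + 291.0 y = -31546.17
25.4 x + 140.6 y = -15381.16
Solving the 2×2 system: x ≈ -1.2, y ≈ -109.2 km.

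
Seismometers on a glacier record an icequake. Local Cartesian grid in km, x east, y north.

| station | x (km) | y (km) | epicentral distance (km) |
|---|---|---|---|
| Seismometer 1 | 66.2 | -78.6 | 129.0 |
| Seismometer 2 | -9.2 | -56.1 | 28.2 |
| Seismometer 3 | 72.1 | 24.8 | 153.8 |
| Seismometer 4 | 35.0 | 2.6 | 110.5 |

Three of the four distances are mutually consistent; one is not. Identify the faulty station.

Solve using three stations at a time. Using Seismometer 1, Seismometer 3, Seismometer 4 (subtract circle equations pairwise → linear system) gives (x, y) ≈ (-60.5, -53.4).
Distances from that point to each station vs reported:
  Seismometer 1: calculated 129.2 vs reported 129.0 → residual 0.2 km
  Seismometer 2: calculated 51.4 vs reported 28.2 → residual 23.2 km
  Seismometer 3: calculated 154.0 vs reported 153.8 → residual 0.2 km
  Seismometer 4: calculated 110.7 vs reported 110.5 → residual 0.2 km
Seismometer 1, Seismometer 3, Seismometer 4 are mutually consistent (residuals ≈ 0); Seismometer 2 is off by 23.2 km.

Seismometer 2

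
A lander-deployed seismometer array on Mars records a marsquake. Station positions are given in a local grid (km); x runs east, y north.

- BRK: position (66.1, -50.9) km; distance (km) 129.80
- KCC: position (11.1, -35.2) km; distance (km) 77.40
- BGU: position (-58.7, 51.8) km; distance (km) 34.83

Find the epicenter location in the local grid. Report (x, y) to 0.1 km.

x ≈ -41.7 km, y ≈ 21.4 km

Circle about each station: (x − 66.1)² + (y + 50.9)² = 129.80²; (x − 11.1)² + (y + 35.2)² = 77.40²; (x + 58.7)² + (y − 51.8)² = 34.83².
Subtracting pairs of circle equations eliminates x²+y² and gives linear equations (the radical axes):
-110.0 x + 31.4 y = 5259.51
-249.6 x + 205.4 y = 14803.82
Solving the 2×2 system: x ≈ -41.7, y ≈ 21.4 km.
Check against BRK (with the unrounded x, y): √((x − 66.1)²+(y + 50.9)²) = 129.80 ≈ 129.80 km. ✓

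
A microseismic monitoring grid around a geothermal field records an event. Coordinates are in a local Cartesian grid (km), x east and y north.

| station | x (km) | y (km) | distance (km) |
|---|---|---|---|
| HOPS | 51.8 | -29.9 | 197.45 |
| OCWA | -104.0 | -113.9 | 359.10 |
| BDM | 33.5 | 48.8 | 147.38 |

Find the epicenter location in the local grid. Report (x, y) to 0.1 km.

146.6 km east, 143.3 km north

Circle about each station: (x − 51.8)² + (y + 29.9)² = 197.45²; (x + 104.0)² + (y + 113.9)² = 359.10²; (x − 33.5)² + (y − 48.8)² = 147.38².
Subtracting pairs of circle equations eliminates x²+y² and gives linear equations (the radical axes):
-311.6 x − 168.0 y = -69754.35
-36.6 x + 157.4 y = 17192.08
Solving the 2×2 system: x ≈ 146.6, y ≈ 143.3 km.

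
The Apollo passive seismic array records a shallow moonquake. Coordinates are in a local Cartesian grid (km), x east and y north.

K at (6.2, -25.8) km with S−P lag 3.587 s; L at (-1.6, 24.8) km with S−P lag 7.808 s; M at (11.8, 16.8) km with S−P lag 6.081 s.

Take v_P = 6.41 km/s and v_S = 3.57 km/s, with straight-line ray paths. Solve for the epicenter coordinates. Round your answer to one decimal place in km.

Distance from S−P lag: d = Δt · v_P v_S / (v_P − v_S) = Δt · (6.41·3.57)/(6.41−3.57) ≈ 8.0576·Δt.
So d_K = 28.90, d_L = 62.91, d_M = 49.00 km.
Circle about each station: (x − 6.2)² + (y + 25.8)² = 28.90²; (x + 1.6)² + (y − 24.8)² = 62.91²; (x − 11.8)² + (y − 16.8)² = 49.00².
Subtracting the K equation from the L and M equations removes the quadratic terms:
-15.6 x + 101.2 y = -3208.94
11.2 x + 85.2 y = -1848.39
Solving the 2×2 system: x ≈ 35.1, y ≈ -26.3 km.

x ≈ 35.1 km, y ≈ -26.3 km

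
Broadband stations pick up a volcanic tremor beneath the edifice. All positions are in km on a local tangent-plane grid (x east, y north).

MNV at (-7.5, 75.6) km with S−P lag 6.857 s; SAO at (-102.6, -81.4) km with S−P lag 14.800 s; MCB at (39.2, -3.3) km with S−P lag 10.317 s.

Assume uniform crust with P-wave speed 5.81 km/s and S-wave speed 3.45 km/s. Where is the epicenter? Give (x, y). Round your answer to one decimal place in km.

x ≈ -42.3 km, y ≈ 28.9 km

Distance from S−P lag: d = Δt · v_P v_S / (v_P − v_S) = Δt · (5.81·3.45)/(5.81−3.45) ≈ 8.4934·Δt.
So d_MNV = 58.24, d_SAO = 125.70, d_MCB = 87.63 km.
Circle about each station: (x + 7.5)² + (y − 75.6)² = 58.24²; (x + 102.6)² + (y + 81.4)² = 125.70²; (x − 39.2)² + (y + 3.3)² = 87.63².
Subtracting the MNV equation from the SAO and MCB equations removes the quadratic terms:
-190.2 x − 314.0 y = -1027.48
93.4 x − 157.8 y = -8511.20
Solving the 2×2 system: x ≈ -42.3, y ≈ 28.9 km.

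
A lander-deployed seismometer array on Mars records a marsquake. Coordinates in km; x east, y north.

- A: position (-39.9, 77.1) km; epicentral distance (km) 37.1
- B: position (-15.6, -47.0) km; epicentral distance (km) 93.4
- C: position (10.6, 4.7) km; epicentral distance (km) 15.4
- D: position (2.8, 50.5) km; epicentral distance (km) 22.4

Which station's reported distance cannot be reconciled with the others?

C

Solve using three stations at a time. Using A, B, D (subtract circle equations pairwise → linear system) gives (x, y) ≈ (-19.2, 46.3).
Distances from that point to each station vs reported:
  A: calculated 37.1 vs reported 37.1 → residual 0.0 km
  B: calculated 93.4 vs reported 93.4 → residual 0.0 km
  C: calculated 51.2 vs reported 15.4 → residual 35.8 km
  D: calculated 22.4 vs reported 22.4 → residual 0.0 km
A, B, D are mutually consistent (residuals ≈ 0); C is off by 35.8 km.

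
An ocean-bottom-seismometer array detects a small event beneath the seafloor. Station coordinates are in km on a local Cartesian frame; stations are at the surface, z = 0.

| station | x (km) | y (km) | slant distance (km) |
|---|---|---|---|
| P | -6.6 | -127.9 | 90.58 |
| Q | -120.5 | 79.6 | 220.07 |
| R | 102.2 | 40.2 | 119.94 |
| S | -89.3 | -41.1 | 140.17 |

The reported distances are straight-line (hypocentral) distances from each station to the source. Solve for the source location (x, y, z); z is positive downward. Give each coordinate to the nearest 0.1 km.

(45.9, -61.0, 31.2)

Each station gives a sphere (x−x_i)² + (y−y_i)² + z² = d_i² (stations at z=0).
Subtracting the P sphere from Q and R: z² cancels, leaving linear equations in x and y:
-227.8 x + 415.0 y = -35771.63
217.6 x + 336.2 y = -10521.96
Solving: x ≈ 45.897, y ≈ -61.003 km (keep extra digits for the depth step; rounded: 45.9, -61.0).
Then from the P sphere: z² = 90.58² − (x + 6.6)² − (y + 127.9)² with x = 45.897, y = -61.003, so z ≈ 31.202 ≈ 31.2 km.
Check against S (with the unrounded solution): distance 140.17 ≈ 140.17 km. ✓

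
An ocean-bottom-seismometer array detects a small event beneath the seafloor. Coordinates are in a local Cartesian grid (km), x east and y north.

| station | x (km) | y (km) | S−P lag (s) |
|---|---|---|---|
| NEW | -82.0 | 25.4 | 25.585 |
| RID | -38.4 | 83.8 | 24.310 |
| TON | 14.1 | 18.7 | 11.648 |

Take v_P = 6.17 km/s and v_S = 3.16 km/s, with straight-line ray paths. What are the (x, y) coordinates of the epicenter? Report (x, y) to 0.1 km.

76.1 km east, -24.3 km north

Distance from S−P lag: d = Δt · v_P v_S / (v_P − v_S) = Δt · (6.17·3.16)/(6.17−3.16) ≈ 6.4775·Δt.
So d_NEW = 165.73, d_RID = 157.47, d_TON = 75.45 km.
Circle about each station: (x + 82.0)² + (y − 25.4)² = 165.73²; (x + 38.4)² + (y − 83.8)² = 157.47²; (x − 14.1)² + (y − 18.7)² = 75.45².
Subtracting the NEW equation from the RID and TON equations removes the quadratic terms:
87.2 x + 116.8 y = 3797.47
192.2 x − 13.4 y = 14953.07
Solving the 2×2 system: x ≈ 76.1, y ≈ -24.3 km.
Check against NEW (with the unrounded x, y): √((x + 82.0)²+(y − 25.4)²) = 165.73 ≈ 165.73 km. ✓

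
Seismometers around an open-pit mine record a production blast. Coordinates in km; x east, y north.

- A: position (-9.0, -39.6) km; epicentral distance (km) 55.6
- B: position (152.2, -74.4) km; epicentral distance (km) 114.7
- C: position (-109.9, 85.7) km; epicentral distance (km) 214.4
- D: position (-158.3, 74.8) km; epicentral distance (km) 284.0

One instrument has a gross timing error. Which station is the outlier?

D

Solve using three stations at a time. Using A, B, C (subtract circle equations pairwise → linear system) gives (x, y) ≈ (37.6, -69.9).
Distances from that point to each station vs reported:
  A: calculated 55.6 vs reported 55.6 → residual 0.0 km
  B: calculated 114.7 vs reported 114.7 → residual 0.0 km
  C: calculated 214.4 vs reported 214.4 → residual 0.0 km
  D: calculated 243.5 vs reported 284.0 → residual 40.5 km
A, B, C are mutually consistent (residuals ≈ 0); D is off by 40.5 km.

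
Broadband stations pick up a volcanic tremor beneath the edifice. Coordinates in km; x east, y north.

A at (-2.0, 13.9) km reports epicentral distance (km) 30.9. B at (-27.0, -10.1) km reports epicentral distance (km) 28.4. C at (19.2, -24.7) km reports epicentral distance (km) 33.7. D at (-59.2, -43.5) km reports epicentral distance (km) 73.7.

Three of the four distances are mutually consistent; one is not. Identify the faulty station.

A

Solve using three stations at a time. Using B, C, D (subtract circle equations pairwise → linear system) gives (x, y) ≈ (-1.3, 2.1).
Distances from that point to each station vs reported:
  A: calculated 11.8 vs reported 30.9 → residual 19.1 km
  B: calculated 28.5 vs reported 28.4 → residual 0.1 km
  C: calculated 33.8 vs reported 33.7 → residual 0.1 km
  D: calculated 73.7 vs reported 73.7 → residual 0.0 km
B, C, D are mutually consistent (residuals ≈ 0); A is off by 19.1 km.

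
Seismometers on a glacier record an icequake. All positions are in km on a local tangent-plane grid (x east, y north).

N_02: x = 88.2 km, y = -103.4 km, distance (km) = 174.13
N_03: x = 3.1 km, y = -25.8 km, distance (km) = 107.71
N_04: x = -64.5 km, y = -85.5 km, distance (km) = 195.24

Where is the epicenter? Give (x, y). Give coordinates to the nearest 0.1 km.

x ≈ 56.4 km, y ≈ 67.8 km

Circle about each station: (x − 88.2)² + (y + 103.4)² = 174.13²; (x − 3.1)² + (y + 25.8)² = 107.71²; (x + 64.5)² + (y + 85.5)² = 195.24².
Subtracting pairs of circle equations eliminates x²+y² and gives linear equations (the radical axes):
-170.2 x + 155.2 y = 924.26
-305.4 x + 35.8 y = -14797.70
Solving the 2×2 system: x ≈ 56.4, y ≈ 67.8 km.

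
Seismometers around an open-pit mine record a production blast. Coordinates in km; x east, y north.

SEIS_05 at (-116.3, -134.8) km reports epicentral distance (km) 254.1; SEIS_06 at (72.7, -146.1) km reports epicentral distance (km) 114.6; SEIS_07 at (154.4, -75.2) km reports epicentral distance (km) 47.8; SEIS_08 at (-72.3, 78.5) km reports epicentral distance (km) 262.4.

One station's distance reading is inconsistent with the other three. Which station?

Solve using three stations at a time. Using SEIS_05, SEIS_06, SEIS_07 (subtract circle equations pairwise → linear system) gives (x, y) ≈ (120.2, -41.8).
Distances from that point to each station vs reported:
  SEIS_05: calculated 254.1 vs reported 254.1 → residual 0.0 km
  SEIS_06: calculated 114.6 vs reported 114.6 → residual 0.0 km
  SEIS_07: calculated 47.8 vs reported 47.8 → residual 0.0 km
  SEIS_08: calculated 227.0 vs reported 262.4 → residual 35.4 km
SEIS_05, SEIS_06, SEIS_07 are mutually consistent (residuals ≈ 0); SEIS_08 is off by 35.4 km.

SEIS_08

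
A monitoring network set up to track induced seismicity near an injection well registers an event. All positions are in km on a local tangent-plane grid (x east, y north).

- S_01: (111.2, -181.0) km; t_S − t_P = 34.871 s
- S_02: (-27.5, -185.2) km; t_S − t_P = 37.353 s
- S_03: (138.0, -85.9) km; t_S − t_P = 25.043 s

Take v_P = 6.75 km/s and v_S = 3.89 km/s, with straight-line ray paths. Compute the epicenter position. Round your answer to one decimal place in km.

x ≈ 86.6 km, y ≈ 138.2 km

Distance from S−P lag: d = Δt · v_P v_S / (v_P − v_S) = Δt · (6.75·3.89)/(6.75−3.89) ≈ 9.1809·Δt.
So d_S_01 = 320.15, d_S_02 = 342.94, d_S_03 = 229.92 km.
Circle about each station: (x − 111.2)² + (y + 181.0)² = 320.15²; (x + 27.5)² + (y + 185.2)² = 342.94²; (x − 138.0)² + (y + 85.9)² = 229.92².
Subtracting the S_01 equation from the S_02 and S_03 equations removes the quadratic terms:
-277.4 x − 8.4 y = -25182.97
53.6 x + 190.2 y = 30929.19
Solving the 2×2 system: x ≈ 86.6, y ≈ 138.2 km.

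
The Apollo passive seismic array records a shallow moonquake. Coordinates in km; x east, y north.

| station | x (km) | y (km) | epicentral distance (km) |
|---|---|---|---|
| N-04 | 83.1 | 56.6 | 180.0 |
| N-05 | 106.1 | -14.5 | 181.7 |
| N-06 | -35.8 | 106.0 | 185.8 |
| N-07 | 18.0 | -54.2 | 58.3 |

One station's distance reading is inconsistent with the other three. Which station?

N-05

Solve using three stations at a time. Using N-04, N-06, N-07 (subtract circle equations pairwise → linear system) gives (x, y) ≈ (-34.4, -79.8).
Distances from that point to each station vs reported:
  N-04: calculated 180.0 vs reported 180.0 → residual 0.0 km
  N-05: calculated 154.9 vs reported 181.7 → residual 26.8 km
  N-06: calculated 185.8 vs reported 185.8 → residual 0.0 km
  N-07: calculated 58.3 vs reported 58.3 → residual 0.0 km
N-04, N-06, N-07 are mutually consistent (residuals ≈ 0); N-05 is off by 26.8 km.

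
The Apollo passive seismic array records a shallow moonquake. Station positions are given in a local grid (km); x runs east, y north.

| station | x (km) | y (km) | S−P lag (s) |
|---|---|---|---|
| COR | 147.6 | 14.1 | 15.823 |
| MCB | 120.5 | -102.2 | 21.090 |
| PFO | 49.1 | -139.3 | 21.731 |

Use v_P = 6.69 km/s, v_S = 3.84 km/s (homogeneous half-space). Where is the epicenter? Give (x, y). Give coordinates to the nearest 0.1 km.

Distance from S−P lag: d = Δt · v_P v_S / (v_P − v_S) = Δt · (6.69·3.84)/(6.69−3.84) ≈ 9.0139·Δt.
So d_COR = 142.63, d_MCB = 190.10, d_PFO = 195.88 km.
Circle about each station: (x − 147.6)² + (y − 14.1)² = 142.63²; (x − 120.5)² + (y + 102.2)² = 190.10²; (x − 49.1)² + (y + 139.3)² = 195.88².
Subtracting the COR equation from the MCB and PFO equations removes the quadratic terms:
-54.2 x − 232.6 y = -12814.17
-197.0 x − 306.8 y = -18194.93
Solving the 2×2 system: x ≈ 10.3, y ≈ 52.7 km.
Check against COR (with the unrounded x, y): √((x − 147.6)²+(y − 14.1)²) = 142.62 ≈ 142.63 km. ✓

10.3 km east, 52.7 km north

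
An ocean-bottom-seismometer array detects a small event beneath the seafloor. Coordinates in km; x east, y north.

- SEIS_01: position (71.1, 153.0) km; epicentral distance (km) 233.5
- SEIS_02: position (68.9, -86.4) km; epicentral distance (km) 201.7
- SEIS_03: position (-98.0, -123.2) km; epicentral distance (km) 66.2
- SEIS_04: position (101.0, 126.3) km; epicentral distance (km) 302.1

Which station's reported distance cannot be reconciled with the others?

SEIS_01

Solve using three stations at a time. Using SEIS_02, SEIS_03, SEIS_04 (subtract circle equations pairwise → linear system) gives (x, y) ≈ (-131.8, -66.2).
Distances from that point to each station vs reported:
  SEIS_01: calculated 298.7 vs reported 233.5 → residual 65.2 km
  SEIS_02: calculated 201.7 vs reported 201.7 → residual 0.0 km
  SEIS_03: calculated 66.2 vs reported 66.2 → residual 0.0 km
  SEIS_04: calculated 302.1 vs reported 302.1 → residual 0.0 km
SEIS_02, SEIS_03, SEIS_04 are mutually consistent (residuals ≈ 0); SEIS_01 is off by 65.2 km.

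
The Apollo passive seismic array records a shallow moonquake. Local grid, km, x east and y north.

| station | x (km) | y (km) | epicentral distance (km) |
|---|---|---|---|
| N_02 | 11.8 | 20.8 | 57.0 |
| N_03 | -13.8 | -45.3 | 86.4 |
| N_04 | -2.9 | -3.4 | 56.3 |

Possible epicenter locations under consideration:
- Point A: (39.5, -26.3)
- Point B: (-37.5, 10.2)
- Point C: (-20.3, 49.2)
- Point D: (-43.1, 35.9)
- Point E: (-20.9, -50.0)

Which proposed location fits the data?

For each candidate, compare |candidate − station| to the reported distance:
Point A: residuals N_02 2.4, N_03 29.8, N_04 8.1 → max 29.8 km
Point B: residuals N_02 6.6, N_03 26.1, N_04 19.1 → max 26.1 km
Point C: residuals N_02 14.1, N_03 8.3, N_04 0.9 → max 14.1 km
Point D: residuals N_02 0.1, N_03 0.1, N_04 0.1 → max 0.1 km
Point E: residuals N_02 21.0, N_03 77.9, N_04 6.3 → max 77.9 km
Only Point D has all residuals ≈ 0.

Point D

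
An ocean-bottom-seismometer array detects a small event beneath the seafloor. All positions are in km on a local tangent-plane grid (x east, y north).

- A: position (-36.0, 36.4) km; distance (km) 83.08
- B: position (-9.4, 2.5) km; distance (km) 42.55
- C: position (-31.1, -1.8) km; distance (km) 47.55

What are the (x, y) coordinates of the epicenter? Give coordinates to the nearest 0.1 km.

Circle about each station: (x + 36.0)² + (y − 36.4)² = 83.08²; (x + 9.4)² + (y − 2.5)² = 42.55²; (x + 31.1)² + (y + 1.8)² = 47.55².
Subtracting pairs of circle equations eliminates x²+y² and gives linear equations (the radical axes):
53.2 x − 67.8 y = 2565.43
9.8 x − 76.4 y = 2990.77
Solving the 2×2 system: x ≈ -2.0, y ≈ -39.4 km.

x ≈ -2.0 km, y ≈ -39.4 km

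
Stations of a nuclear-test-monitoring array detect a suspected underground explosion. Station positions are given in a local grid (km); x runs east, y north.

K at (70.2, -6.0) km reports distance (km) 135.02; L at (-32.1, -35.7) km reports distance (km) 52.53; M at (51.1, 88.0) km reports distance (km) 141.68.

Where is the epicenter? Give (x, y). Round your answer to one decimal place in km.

-64.3 km east, 5.8 km north

Circle about each station: (x − 70.2)² + (y + 6.0)² = 135.02²; (x + 32.1)² + (y + 35.7)² = 52.53²; (x − 51.1)² + (y − 88.0)² = 141.68².
Subtracting pairs of circle equations eliminates x²+y² and gives linear equations (the radical axes):
-204.6 x − 59.4 y = 12811.86
-38.2 x + 188.0 y = 3548.35
Solving the 2×2 system: x ≈ -64.3, y ≈ 5.8 km.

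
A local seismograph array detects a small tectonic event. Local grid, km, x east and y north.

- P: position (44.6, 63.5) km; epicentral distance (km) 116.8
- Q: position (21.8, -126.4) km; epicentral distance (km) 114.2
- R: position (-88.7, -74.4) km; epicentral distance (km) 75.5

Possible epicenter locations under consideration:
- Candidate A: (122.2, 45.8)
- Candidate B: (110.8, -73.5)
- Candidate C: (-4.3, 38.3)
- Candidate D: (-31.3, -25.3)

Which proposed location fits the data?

Candidate D

For each candidate, compare |candidate − station| to the reported distance:
Candidate A: residuals P 37.2, Q 85.1, R 167.2 → max 167.2 km
Candidate B: residuals P 35.4, Q 10.7, R 124.0 → max 124.0 km
Candidate C: residuals P 61.8, Q 52.6, R 65.3 → max 65.3 km
Candidate D: residuals P 0.0, Q 0.0, R 0.0 → max 0.0 km
Only Candidate D has all residuals ≈ 0.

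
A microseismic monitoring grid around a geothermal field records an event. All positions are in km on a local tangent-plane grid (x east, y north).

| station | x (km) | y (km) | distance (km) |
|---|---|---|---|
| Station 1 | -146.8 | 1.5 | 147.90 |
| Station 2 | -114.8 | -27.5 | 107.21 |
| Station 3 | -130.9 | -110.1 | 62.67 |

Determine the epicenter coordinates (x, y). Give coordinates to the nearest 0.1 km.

x ≈ -70.0 km, y ≈ -124.9 km

Circle about each station: (x + 146.8)² + (y − 1.5)² = 147.90²; (x + 114.8)² + (y + 27.5)² = 107.21²; (x + 130.9)² + (y + 110.1)² = 62.67².
Subtracting pairs of circle equations eliminates x²+y² and gives linear equations (the radical axes):
64.0 x − 58.0 y = 2763.23
31.8 x − 223.2 y = 25651.21
Solving the 2×2 system: x ≈ -70.0, y ≈ -124.9 km.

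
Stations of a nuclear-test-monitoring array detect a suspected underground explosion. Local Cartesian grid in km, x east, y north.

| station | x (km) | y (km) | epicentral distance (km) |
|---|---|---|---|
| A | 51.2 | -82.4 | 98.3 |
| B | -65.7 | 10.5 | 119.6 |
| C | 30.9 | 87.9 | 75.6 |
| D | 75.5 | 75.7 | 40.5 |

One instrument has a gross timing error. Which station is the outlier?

D

Solve using three stations at a time. Using A, B, C (subtract circle equations pairwise → linear system) gives (x, y) ≈ (53.8, 15.9).
Distances from that point to each station vs reported:
  A: calculated 98.3 vs reported 98.3 → residual 0.0 km
  B: calculated 119.6 vs reported 119.6 → residual 0.0 km
  C: calculated 75.6 vs reported 75.6 → residual 0.0 km
  D: calculated 63.7 vs reported 40.5 → residual 23.2 km
A, B, C are mutually consistent (residuals ≈ 0); D is off by 23.2 km.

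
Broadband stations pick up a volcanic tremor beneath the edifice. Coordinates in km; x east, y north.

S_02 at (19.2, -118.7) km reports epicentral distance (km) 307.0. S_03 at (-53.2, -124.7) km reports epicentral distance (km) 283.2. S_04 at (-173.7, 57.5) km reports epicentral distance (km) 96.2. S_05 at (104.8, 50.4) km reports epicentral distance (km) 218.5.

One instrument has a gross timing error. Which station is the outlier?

Solve using three stations at a time. Using S_02, S_03, S_04 (subtract circle equations pairwise → linear system) gives (x, y) ≈ (-136.2, 146.1).
Distances from that point to each station vs reported:
  S_02: calculated 307.0 vs reported 307.0 → residual 0.0 km
  S_03: calculated 283.2 vs reported 283.2 → residual 0.0 km
  S_04: calculated 96.2 vs reported 96.2 → residual 0.0 km
  S_05: calculated 259.3 vs reported 218.5 → residual 40.8 km
S_02, S_03, S_04 are mutually consistent (residuals ≈ 0); S_05 is off by 40.8 km.

S_05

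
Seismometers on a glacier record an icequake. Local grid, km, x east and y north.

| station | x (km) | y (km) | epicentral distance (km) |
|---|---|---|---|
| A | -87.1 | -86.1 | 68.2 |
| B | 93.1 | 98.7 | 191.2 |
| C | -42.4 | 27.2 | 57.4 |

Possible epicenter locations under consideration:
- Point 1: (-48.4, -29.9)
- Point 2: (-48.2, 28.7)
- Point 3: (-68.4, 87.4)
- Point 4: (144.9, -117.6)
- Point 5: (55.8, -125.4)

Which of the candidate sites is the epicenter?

For each candidate, compare |candidate − station| to the reported distance:
Point 1: residuals A 0.0, B 0.0, C 0.0 → max 0.0 km
Point 2: residuals A 53.0, B 33.5, C 51.4 → max 53.0 km
Point 3: residuals A 106.3, B 29.3, C 8.2 → max 106.3 km
Point 4: residuals A 165.9, B 31.2, C 179.3 → max 179.3 km
Point 5: residuals A 80.0, B 36.0, C 124.1 → max 124.1 km
Only Point 1 has all residuals ≈ 0.

Point 1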